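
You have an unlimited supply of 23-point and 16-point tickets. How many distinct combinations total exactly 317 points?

Need nonnegative integers with 23j + 16k = 317.
gcd(23, 16) = 1, and 23·(7) + 16·(-10) = 1.
So (j₀, k₀) = (2219, -3170); general j = 2219 + 16t, k = -3170 - 23t.
j ≥ 0 ⇒ t ≥ -138; k ≥ 0 ⇒ t ≤ -138. That's 1 value of t.

1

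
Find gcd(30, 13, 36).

gcd(30, 13) = 1  (30 = 2×13 + 4, 13 = 3×4 + 1, 4 = 4×1).
gcd(1, 36) = 1.

1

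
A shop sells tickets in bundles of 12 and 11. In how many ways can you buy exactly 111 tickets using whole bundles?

Need nonnegative integers with 12j + 11k = 111.
gcd(12, 11) = 1, and 12·(1) + 11·(-1) = 1.
So (j₀, k₀) = (111, -111); general j = 111 + 11t, k = -111 - 12t.
j ≥ 0 ⇒ t ≥ -10; k ≥ 0 ⇒ t ≤ -10. That's 1 value of t.

1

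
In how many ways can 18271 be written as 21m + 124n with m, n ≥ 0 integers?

gcd(124, 21):
  124 = 5·21 + 19
  21 = 1·19 + 2
  19 = 9·2 + 1
  2 = 2·1
so gcd(124, 21) = 1.
Back-substitute for Bézout coefficients:
  1 = 19 - 9·2
  ... = 21·(-59) + 124·(10)
Scale by 18271: one solution is (-1077989, 182710). Reduce m mod 124: (67, 136).
General: m = 67 + 124t, n = 136 - 21t.
m ≥ 0 ⇒ t ≥ 0; n ≥ 0 ⇒ t ≤ 6. So t ∈ [0, 6]: 7 solutions.

7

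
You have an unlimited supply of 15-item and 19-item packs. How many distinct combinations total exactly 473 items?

2

Need nonnegative integers with 15j + 19k = 473.
gcd(15, 19) = 1, and 15·(-5) + 19·(4) = 1.
So (j₀, k₀) = (-2365, 1892); general j = -2365 + 19t, k = 1892 - 15t.
j ≥ 0 ⇒ t ≥ 125; k ≥ 0 ⇒ t ≤ 126. That's 2 values of t.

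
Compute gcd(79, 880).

gcd(880, 79):
  880 = 11×79 + 11
  79 = 7×11 + 2
  11 = 5×2 + 1
  2 = 2×1
so gcd(880, 79) = 1.

1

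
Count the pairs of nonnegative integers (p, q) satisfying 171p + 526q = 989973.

11

gcd(526, 171) = 1.
By Bézout, 171×(-243) + 526×(79) = 1.
One solution: (31, 1872).
General: p = 31 + 526t, q = 1872 - 171t.
p ≥ 0 ⇒ t ≥ 0; q ≥ 0 ⇒ t ≤ 10. So t ∈ [0, 10]: 11 solutions.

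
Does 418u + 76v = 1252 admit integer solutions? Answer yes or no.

no

gcd(418, 76) = 38  (418 = 5*76 + 38, 76 = 2*38).
38 does not divide 1252 (remainder 36), so no integer solutions.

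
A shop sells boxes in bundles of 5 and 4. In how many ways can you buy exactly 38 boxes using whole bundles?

2

Need nonnegative integers with 5j + 4k = 38.
gcd(5, 4) = 1, and 5·(1) + 4·(-1) = 1.
So (j₀, k₀) = (38, -38); general j = 38 + 4t, k = -38 - 5t.
j ≥ 0 ⇒ t ≥ -9; k ≥ 0 ⇒ t ≤ -8. That's 2 values of t.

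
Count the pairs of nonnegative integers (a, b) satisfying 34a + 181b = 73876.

gcd(181, 34) = 1  (181 = 5·34 + 11, 34 = 3·11 + 1, 11 = 11·1).
Back-substituting, 34·(16) + 181·(-3) = 1.
Scale by 73876: one solution is (1182016, -221628). Reduce a mod 181: (86, 392).
General: a = 86 + 181t, b = 392 - 34t.
a ≥ 0 ⇒ t ≥ 0; b ≥ 0 ⇒ t ≤ 11. So t ∈ [0, 11]: 12 solutions.

12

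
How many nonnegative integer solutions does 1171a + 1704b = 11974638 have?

6

gcd(1704, 1171) = 1  (1704 = 1×1171 + 533, 1171 = 2×533 + 105, 533 = 5×105 + 8, 105 = 13×8 + 1, 8 = 8×1).
Back-substituting, 1171×(211) + 1704×(-145) = 1.
Scale by 11974638: one solution is (2526648618, -1736322510). Reduce a mod 1704: (18, 7015).
General: a = 18 + 1704t, b = 7015 - 1171t.
a ≥ 0 ⇒ t ≥ 0; b ≥ 0 ⇒ t ≤ 5. So t ∈ [0, 5]: 6 solutions.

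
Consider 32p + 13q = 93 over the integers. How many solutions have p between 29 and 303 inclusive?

21

gcd(32, 13) = 1.
By Bézout, 32·(-2) + 13·(5) = 1.
Particular solution: (9, -15).
General solution: p = 9 + 13t, q = -15 - 32t for integer t.
29 ≤ 9 + 13t ≤ 303 gives t ∈ [2, 22], which is 21 values.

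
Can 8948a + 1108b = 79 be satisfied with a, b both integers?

no

gcd(8948, 1108) = 4  (8948 = 8·1108 + 84, 1108 = 13·84 + 16, 84 = 5·16 + 4, 16 = 4·4).
4 does not divide 79 (remainder 3), so no integer solutions.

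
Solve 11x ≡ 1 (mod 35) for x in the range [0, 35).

16

gcd(35, 11) = 1  (35 = 3*11 + 2, 11 = 5*2 + 1, 2 = 2*1).
Back-substituting, 11*(16) + 35*(-5) = 1.
So 11*16 ≡ 1 (mod 35), and 16 mod 35 = 16.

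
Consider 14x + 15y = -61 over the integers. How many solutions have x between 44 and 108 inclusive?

gcd(15, 14) = 1.
By Bézout, 14×(-1) + 15×(1) = 1.
Particular solution: (1, -5).
General solution: x = 1 + 15t, y = -5 - 14t for integer t.
44 ≤ 1 + 15t ≤ 108 gives t ∈ [3, 7], which is 5 values.

5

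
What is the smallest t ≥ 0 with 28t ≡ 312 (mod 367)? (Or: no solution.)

gcd(367, 28) = 1.
1 divides 312, so solutions exist.
By Bézout, 28*(118) + 367*(-9) = 1.
So 28*(118) ≡ 1 (mod 367); multiply by 312: t ≡ 36816 (mod 367).
Smallest nonnegative: t = 36816 mod 367 = 116.

116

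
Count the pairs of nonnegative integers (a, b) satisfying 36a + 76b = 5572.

8

gcd(76, 36):
  76 = 2*36 + 4
  36 = 9*4
so gcd(76, 36) = 4.
Back-substitute for Bézout coefficients:
  4 = 76 - 2*36
  ... = 36*(-2) + 76*(1)
Scale by 1393: one solution is (-2786, 1393). Reduce a mod 19: (7, 70).
General: a = 7 + 19t, b = 70 - 9t.
a ≥ 0 ⇒ t ≥ 0; b ≥ 0 ⇒ t ≤ 7. So t ∈ [0, 7]: 8 solutions.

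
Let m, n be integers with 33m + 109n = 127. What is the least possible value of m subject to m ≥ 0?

60

gcd(109, 33) = 1  (109 = 3*33 + 10, 33 = 3*10 + 3, 10 = 3*3 + 1, 3 = 3*1).
1 divides 127, so solutions exist.
Back-substituting, 33*(-33) + 109*(10) = 1.
Scale by 127/1 = 127: (m₀, n₀) = (-4191, 1270).
General solution: m = -4191 + 109t, n = 1270 - 33t for integer t.
m ≥ 0: smallest is -4191 mod 109 = 60 (at t = 39), with n = -17.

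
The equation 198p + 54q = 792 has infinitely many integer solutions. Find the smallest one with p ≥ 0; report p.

1

gcd(198, 54) = 18  (198 = 3·54 + 36, 54 = 1·36 + 18, 36 = 2·18).
18 divides 792, so solutions exist.
Back-substituting, 198·(-1) + 54·(4) = 18.
Scale by 792/18 = 44: (p₀, q₀) = (-44, 176).
General solution: p = -44 + 3t, q = 176 - 11t for integer t.
p ≥ 0: smallest is -44 mod 3 = 1 (at t = 15), with q = 11.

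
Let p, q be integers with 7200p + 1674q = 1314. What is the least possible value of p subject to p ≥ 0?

gcd(7200, 1674):
  7200 = 4·1674 + 504
  1674 = 3·504 + 162
  504 = 3·162 + 18
  162 = 9·18
so gcd(7200, 1674) = 18.
18 divides 1314, so solutions exist.
Back-substitute for Bézout coefficients:
  18 = 504 - 3·162
  ... = 7200·(10) + 1674·(-43)
Scale by 1314/18 = 73: (p₀, q₀) = (730, -3139).
General solution: p = 730 + 93t, q = -3139 - 400t for integer t.
p ≥ 0: smallest is 730 mod 93 = 79 (at t = -7), with q = -339.

79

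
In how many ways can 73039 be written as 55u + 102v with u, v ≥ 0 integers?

13

gcd(102, 55):
  102 = 1·55 + 47
  55 = 1·47 + 8
  47 = 5·8 + 7
  8 = 1·7 + 1
  7 = 7·1
so gcd(102, 55) = 1.
Back-substitute for Bézout coefficients:
  1 = 8 - 1·7
  ... = 55·(13) + 102·(-7)
Scale by 73039: one solution is (949507, -511273). Reduce u mod 102: (91, 667).
General: u = 91 + 102t, v = 667 - 55t.
u ≥ 0 ⇒ t ≥ 0; v ≥ 0 ⇒ t ≤ 12. So t ∈ [0, 12]: 13 solutions.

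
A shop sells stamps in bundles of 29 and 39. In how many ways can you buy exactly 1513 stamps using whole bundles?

Need nonnegative integers with 29j + 39k = 1513.
gcd(29, 39) = 1, and 29·(-4) + 39·(3) = 1.
So (j₀, k₀) = (-6052, 4539); general j = -6052 + 39t, k = 4539 - 29t.
j ≥ 0 ⇒ t ≥ 156; k ≥ 0 ⇒ t ≤ 156. That's 1 value of t.

1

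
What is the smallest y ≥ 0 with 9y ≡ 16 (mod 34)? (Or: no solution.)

32

gcd(34, 9) = 1.
1 divides 16, so solutions exist.
By Bézout, 9*(-15) + 34*(4) = 1.
So 9*(-15) ≡ 1 (mod 34); multiply by 16: y ≡ -240 (mod 34).
Smallest nonnegative: y = -240 mod 34 = 32.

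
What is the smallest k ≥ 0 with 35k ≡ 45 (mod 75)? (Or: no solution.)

12

gcd(75, 35):
  75 = 2×35 + 5
  35 = 7×5
so gcd(75, 35) = 5.
5 divides 45, so solutions exist.
Back-substitute for Bézout coefficients:
  5 = 75 - 2×35
  ... = 35×(-2) + 75×(1)
So 35×(-2) ≡ 5 (mod 75); multiply by 9: k ≡ -18 (mod 15).
Smallest nonnegative: k = -18 mod 15 = 12.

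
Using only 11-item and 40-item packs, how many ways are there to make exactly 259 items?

Need nonnegative integers with 11j + 40k = 259.
gcd(11, 40) = 1, and 11·(11) + 40·(-3) = 1.
So (j₀, k₀) = (2849, -777); general j = 2849 + 40t, k = -777 - 11t.
j ≥ 0 ⇒ t ≥ -71; k ≥ 0 ⇒ t ≤ -71. That's 1 value of t.

1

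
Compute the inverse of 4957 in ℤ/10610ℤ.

gcd(10610, 4957) = 1.
By Bézout, 4957·(-1997) + 10610·(933) = 1.
So 4957·-1997 ≡ 1 (mod 10610), and -1997 mod 10610 = 8613.

8613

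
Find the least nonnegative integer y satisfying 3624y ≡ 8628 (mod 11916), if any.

gcd(11916, 3624) = 12  (11916 = 3·3624 + 1044, 3624 = 3·1044 + 492, 1044 = 2·492 + 60, 492 = 8·60 + 12, 60 = 5·12).
12 divides 8628, so solutions exist.
Back-substituting, 3624·(194) + 11916·(-59) = 12.
So 3624·(194) ≡ 12 (mod 11916); multiply by 719: y ≡ 139486 (mod 993).
Smallest nonnegative: y = 139486 mod 993 = 466.

466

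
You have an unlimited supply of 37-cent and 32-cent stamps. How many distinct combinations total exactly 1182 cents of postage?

1

Need nonnegative integers with 37j + 32k = 1182.
gcd(37, 32) = 1, and 37·(13) + 32·(-15) = 1.
So (j₀, k₀) = (15366, -17730); general j = 15366 + 32t, k = -17730 - 37t.
j ≥ 0 ⇒ t ≥ -480; k ≥ 0 ⇒ t ≤ -480. That's 1 value of t.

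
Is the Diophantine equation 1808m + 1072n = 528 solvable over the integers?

gcd(1808, 1072):
  1808 = 1×1072 + 736
  1072 = 1×736 + 336
  736 = 2×336 + 64
  336 = 5×64 + 16
  64 = 4×16
so gcd(1808, 1072) = 16.
16 divides 528, so integer solutions exist.

yes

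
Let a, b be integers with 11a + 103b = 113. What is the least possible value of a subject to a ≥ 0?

gcd(103, 11):
  103 = 9×11 + 4
  11 = 2×4 + 3
  4 = 1×3 + 1
  3 = 3×1
so gcd(103, 11) = 1.
1 divides 113, so solutions exist.
Back-substitute for Bézout coefficients:
  1 = 4 - 1×3
  ... = 11×(-28) + 103×(3)
Scale by 113/1 = 113: (a₀, b₀) = (-3164, 339).
General solution: a = -3164 + 103t, b = 339 - 11t for integer t.
a ≥ 0: smallest is -3164 mod 103 = 29 (at t = 31), with b = -2.

29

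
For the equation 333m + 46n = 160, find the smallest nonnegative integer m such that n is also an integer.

2

gcd(333, 46):
  333 = 7·46 + 11
  46 = 4·11 + 2
  11 = 5·2 + 1
  2 = 2·1
so gcd(333, 46) = 1.
1 divides 160, so solutions exist.
Back-substitute for Bézout coefficients:
  1 = 11 - 5·2
  ... = 333·(21) + 46·(-152)
Scale by 160/1 = 160: (m₀, n₀) = (3360, -24320).
General solution: m = 3360 + 46t, n = -24320 - 333t for integer t.
m ≥ 0: smallest is 3360 mod 46 = 2 (at t = -73), with n = -11.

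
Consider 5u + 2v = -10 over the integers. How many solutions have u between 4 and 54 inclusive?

26

gcd(5, 2) = 1.
By Bézout, 5×(1) + 2×(-2) = 1.
Particular solution: (0, -5).
General solution: u = 0 + 2t, v = -5 - 5t for integer t.
4 ≤ 0 + 2t ≤ 54 gives t ∈ [2, 27], which is 26 values.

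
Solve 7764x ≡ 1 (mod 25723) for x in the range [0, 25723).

gcd(25723, 7764):
  25723 = 3·7764 + 2431
  7764 = 3·2431 + 471
  2431 = 5·471 + 76
  471 = 6·76 + 15
  76 = 5·15 + 1
  15 = 15·1
so gcd(25723, 7764) = 1.
Back-substitute for Bézout coefficients:
  1 = 76 - 5·15
  ... = 7764·(-1693) + 25723·(511)
So 7764·-1693 ≡ 1 (mod 25723), and -1693 mod 25723 = 24030.

24030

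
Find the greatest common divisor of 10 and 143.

1

gcd(143, 10) = 1  (143 = 14·10 + 3, 10 = 3·3 + 1, 3 = 3·1).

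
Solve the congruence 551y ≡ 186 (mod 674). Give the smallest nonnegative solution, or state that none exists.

130

gcd(674, 551):
  674 = 1·551 + 123
  551 = 4·123 + 59
  123 = 2·59 + 5
  59 = 11·5 + 4
  5 = 1·4 + 1
  4 = 4·1
so gcd(674, 551) = 1.
1 divides 186, so solutions exist.
Back-substitute for Bézout coefficients:
  1 = 5 - 1·4
  ... = 551·(-137) + 674·(112)
So 551·(-137) ≡ 1 (mod 674); multiply by 186: y ≡ -25482 (mod 674).
Smallest nonnegative: y = -25482 mod 674 = 130.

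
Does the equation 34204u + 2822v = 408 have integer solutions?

gcd(34204, 2822):
  34204 = 12·2822 + 340
  2822 = 8·340 + 102
  340 = 3·102 + 34
  102 = 3·34
so gcd(34204, 2822) = 34.
34 divides 408, so integer solutions exist.

yes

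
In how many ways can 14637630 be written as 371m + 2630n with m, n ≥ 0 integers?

15

gcd(2630, 371):
  2630 = 7·371 + 33
  371 = 11·33 + 8
  33 = 4·8 + 1
  8 = 8·1
so gcd(2630, 371) = 1.
Back-substitute for Bézout coefficients:
  1 = 33 - 4·8
  ... = 371·(-319) + 2630·(45)
Scale by 14637630: one solution is (-4669403970, 658693350). Reduce m mod 2630: (600, 5481).
General: m = 600 + 2630t, n = 5481 - 371t.
m ≥ 0 ⇒ t ≥ 0; n ≥ 0 ⇒ t ≤ 14. So t ∈ [0, 14]: 15 solutions.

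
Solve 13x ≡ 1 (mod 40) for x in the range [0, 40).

gcd(40, 13) = 1.
By Bézout, 13*(-3) + 40*(1) = 1.
So 13*-3 ≡ 1 (mod 40), and -3 mod 40 = 37.

37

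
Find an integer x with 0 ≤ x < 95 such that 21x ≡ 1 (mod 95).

86

gcd(95, 21) = 1.
By Bézout, 21·(-9) + 95·(2) = 1.
So 21·-9 ≡ 1 (mod 95), and -9 mod 95 = 86.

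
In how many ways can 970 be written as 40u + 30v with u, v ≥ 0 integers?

gcd(40, 30):
  40 = 1·30 + 10
  30 = 3·10
so gcd(40, 30) = 10.
Back-substitute for Bézout coefficients:
  10 = 40 - 1·30
  ... = 40·(1) + 30·(-1)
Scale by 97: one solution is (97, -97). Reduce u mod 3: (1, 31).
General: u = 1 + 3t, v = 31 - 4t.
u ≥ 0 ⇒ t ≥ 0; v ≥ 0 ⇒ t ≤ 7. So t ∈ [0, 7]: 8 solutions.

8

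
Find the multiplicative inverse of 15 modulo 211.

197

gcd(211, 15) = 1.
By Bézout, 15*(-14) + 211*(1) = 1.
So 15*-14 ≡ 1 (mod 211), and -14 mod 211 = 197.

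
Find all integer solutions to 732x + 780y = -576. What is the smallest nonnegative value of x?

12

gcd(780, 732):
  780 = 1·732 + 48
  732 = 15·48 + 12
  48 = 4·12
so gcd(780, 732) = 12.
12 divides -576, so solutions exist.
Back-substitute for Bézout coefficients:
  12 = 732 - 15·48
  ... = 732·(16) + 780·(-15)
Scale by -576/12 = -48: (x₀, y₀) = (-768, 720).
General solution: x = -768 + 65t, y = 720 - 61t for integer t.
x ≥ 0: smallest is -768 mod 65 = 12 (at t = 12), with y = -12.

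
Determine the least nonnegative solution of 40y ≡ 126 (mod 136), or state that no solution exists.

no solution

gcd(136, 40):
  136 = 3×40 + 16
  40 = 2×16 + 8
  16 = 2×8
so gcd(136, 40) = 8.
8 does not divide 126, so the congruence has no solution.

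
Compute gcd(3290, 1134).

14

gcd(3290, 1134):
  3290 = 2*1134 + 1022
  1134 = 1*1022 + 112
  1022 = 9*112 + 14
  112 = 8*14
so gcd(3290, 1134) = 14.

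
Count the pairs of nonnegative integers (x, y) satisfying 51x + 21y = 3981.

11

gcd(51, 21) = 3  (51 = 2·21 + 9, 21 = 2·9 + 3, 9 = 3·3).
Back-substituting, 51·(-2) + 21·(5) = 3.
Scale by 1327: one solution is (-2654, 6635). Reduce x mod 7: (6, 175).
General: x = 6 + 7t, y = 175 - 17t.
x ≥ 0 ⇒ t ≥ 0; y ≥ 0 ⇒ t ≤ 10. So t ∈ [0, 10]: 11 solutions.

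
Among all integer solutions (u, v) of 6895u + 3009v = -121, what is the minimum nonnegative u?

3002

gcd(6895, 3009):
  6895 = 2×3009 + 877
  3009 = 3×877 + 378
  877 = 2×378 + 121
  378 = 3×121 + 15
  121 = 8×15 + 1
  15 = 15×1
so gcd(6895, 3009) = 1.
1 divides -121, so solutions exist.
Back-substitute for Bézout coefficients:
  1 = 121 - 8×15
  ... = 6895×(199) + 3009×(-456)
Scale by -121/1 = -121: (u₀, v₀) = (-24079, 55176).
General solution: u = -24079 + 3009t, v = 55176 - 6895t for integer t.
u ≥ 0: smallest is -24079 mod 3009 = 3002 (at t = 9), with v = -6879.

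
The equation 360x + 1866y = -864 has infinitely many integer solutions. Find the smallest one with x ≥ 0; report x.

gcd(1866, 360):
  1866 = 5·360 + 66
  360 = 5·66 + 30
  66 = 2·30 + 6
  30 = 5·6
so gcd(1866, 360) = 6.
6 divides -864, so solutions exist.
Back-substitute for Bézout coefficients:
  6 = 66 - 2·30
  ... = 360·(-57) + 1866·(11)
Scale by -864/6 = -144: (x₀, y₀) = (8208, -1584).
General solution: x = 8208 + 311t, y = -1584 - 60t for integer t.
x ≥ 0: smallest is 8208 mod 311 = 122 (at t = -26), with y = -24.

122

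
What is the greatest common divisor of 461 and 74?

1

gcd(461, 74) = 1  (461 = 6·74 + 17, 74 = 4·17 + 6, 17 = 2·6 + 5, 6 = 1·5 + 1, 5 = 5·1).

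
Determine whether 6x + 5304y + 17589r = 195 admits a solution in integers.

yes

gcd(5304, 6) = 6.
gcd(6, 17589) = 3.
3 divides 195, so integer solutions exist.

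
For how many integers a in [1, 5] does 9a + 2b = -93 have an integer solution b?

3

gcd(9, 2):
  9 = 4·2 + 1
  2 = 2·1
so gcd(9, 2) = 1.
Back-substitute for Bézout coefficients:
  1 = 9 - 4·2
  ... = 9·(1) + 2·(-4)
Scale by -93: particular solution (-93, 372); reduce a mod 2: (1, -51).
General solution: a = 1 + 2t, b = -51 - 9t for integer t.
1 ≤ 1 + 2t ≤ 5 gives t ∈ [0, 2], which is 3 values.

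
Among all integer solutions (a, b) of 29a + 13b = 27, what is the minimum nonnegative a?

gcd(29, 13) = 1  (29 = 2×13 + 3, 13 = 4×3 + 1, 3 = 3×1).
1 divides 27, so solutions exist.
Back-substituting, 29×(-4) + 13×(9) = 1.
Scale by 27/1 = 27: (a₀, b₀) = (-108, 243).
General solution: a = -108 + 13t, b = 243 - 29t for integer t.
a ≥ 0: smallest is -108 mod 13 = 9 (at t = 9), with b = -18.

9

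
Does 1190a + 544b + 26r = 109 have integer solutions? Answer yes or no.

gcd(1190, 544):
  1190 = 2×544 + 102
  544 = 5×102 + 34
  102 = 3×34
so gcd(1190, 544) = 34.
gcd(34, 26) = 2.
2 does not divide 109 (remainder 1), so no integer solutions.

no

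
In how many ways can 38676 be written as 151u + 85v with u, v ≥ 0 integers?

3

gcd(151, 85):
  151 = 1×85 + 66
  85 = 1×66 + 19
  66 = 3×19 + 9
  19 = 2×9 + 1
  9 = 9×1
so gcd(151, 85) = 1.
Back-substitute for Bézout coefficients:
  1 = 19 - 2×9
  ... = 151×(-9) + 85×(16)
Scale by 38676: one solution is (-348084, 618816). Reduce u mod 85: (76, 320).
General: u = 76 + 85t, v = 320 - 151t.
u ≥ 0 ⇒ t ≥ 0; v ≥ 0 ⇒ t ≤ 2. So t ∈ [0, 2]: 3 solutions.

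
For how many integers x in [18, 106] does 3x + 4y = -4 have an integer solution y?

22

gcd(4, 3):
  4 = 1*3 + 1
  3 = 3*1
so gcd(4, 3) = 1.
Back-substitute for Bézout coefficients:
  1 = 4 - 1*3
  ... = 3*(-1) + 4*(1)
Scale by -4: particular solution (4, -4); reduce x mod 4: (0, -1).
General solution: x = 0 + 4t, y = -1 - 3t for integer t.
18 ≤ 0 + 4t ≤ 106 gives t ∈ [5, 26], which is 22 values.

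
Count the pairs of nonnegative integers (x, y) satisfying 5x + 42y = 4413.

21

gcd(42, 5) = 1.
By Bézout, 5·(17) + 42·(-2) = 1.
One solution: (9, 104).
General: x = 9 + 42t, y = 104 - 5t.
x ≥ 0 ⇒ t ≥ 0; y ≥ 0 ⇒ t ≤ 20. So t ∈ [0, 20]: 21 solutions.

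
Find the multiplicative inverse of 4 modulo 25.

19

gcd(25, 4) = 1.
By Bézout, 4·(-6) + 25·(1) = 1.
So 4·-6 ≡ 1 (mod 25), and -6 mod 25 = 19.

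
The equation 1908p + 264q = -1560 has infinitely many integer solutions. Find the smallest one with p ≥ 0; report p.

gcd(1908, 264) = 12.
12 divides -1560, so solutions exist.
By Bézout, 1908*(9) + 264*(-65) = 12.
Scale by -1560/12 = -130: (p₀, q₀) = (-1170, 8450).
General solution: p = -1170 + 22t, q = 8450 - 159t for integer t.
p ≥ 0: smallest is -1170 mod 22 = 18 (at t = 54), with q = -136.

18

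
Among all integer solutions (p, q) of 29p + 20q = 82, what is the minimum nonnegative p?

18

gcd(29, 20):
  29 = 1·20 + 9
  20 = 2·9 + 2
  9 = 4·2 + 1
  2 = 2·1
so gcd(29, 20) = 1.
1 divides 82, so solutions exist.
Back-substitute for Bézout coefficients:
  1 = 9 - 4·2
  ... = 29·(9) + 20·(-13)
Scale by 82/1 = 82: (p₀, q₀) = (738, -1066).
General solution: p = 738 + 20t, q = -1066 - 29t for integer t.
p ≥ 0: smallest is 738 mod 20 = 18 (at t = -36), with q = -22.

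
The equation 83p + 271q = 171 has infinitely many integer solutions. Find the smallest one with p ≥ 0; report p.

260

gcd(271, 83) = 1.
1 divides 171, so solutions exist.
By Bézout, 83·(-111) + 271·(34) = 1.
Scale by 171/1 = 171: (p₀, q₀) = (-18981, 5814).
General solution: p = -18981 + 271t, q = 5814 - 83t for integer t.
p ≥ 0: smallest is -18981 mod 271 = 260 (at t = 71), with q = -79.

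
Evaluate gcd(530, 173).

1

gcd(530, 173):
  530 = 3*173 + 11
  173 = 15*11 + 8
  11 = 1*8 + 3
  8 = 2*3 + 2
  3 = 1*2 + 1
  2 = 2*1
so gcd(530, 173) = 1.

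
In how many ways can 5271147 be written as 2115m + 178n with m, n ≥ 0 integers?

gcd(2115, 178):
  2115 = 11·178 + 157
  178 = 1·157 + 21
  157 = 7·21 + 10
  21 = 2·10 + 1
  10 = 10·1
so gcd(2115, 178) = 1.
Back-substitute for Bézout coefficients:
  1 = 21 - 2·10
  ... = 2115·(-17) + 178·(202)
Scale by 5271147: one solution is (-89609499, 1064771694). Reduce m mod 178: (151, 27819).
General: m = 151 + 178t, n = 27819 - 2115t.
m ≥ 0 ⇒ t ≥ 0; n ≥ 0 ⇒ t ≤ 13. So t ∈ [0, 13]: 14 solutions.

14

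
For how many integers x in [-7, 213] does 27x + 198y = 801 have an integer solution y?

gcd(198, 27) = 9.
By Bézout, 27·(-7) + 198·(1) = 9.
Particular solution: (15, 2).
General solution: x = 15 + 22t, y = 2 - 3t for integer t.
-7 ≤ 15 + 22t ≤ 213 gives t ∈ [-1, 9], which is 11 values.

11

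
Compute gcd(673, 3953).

1

gcd(3953, 673):
  3953 = 5×673 + 588
  673 = 1×588 + 85
  588 = 6×85 + 78
  85 = 1×78 + 7
  78 = 11×7 + 1
  7 = 7×1
so gcd(3953, 673) = 1.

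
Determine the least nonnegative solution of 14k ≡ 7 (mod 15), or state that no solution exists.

gcd(15, 14):
  15 = 1×14 + 1
  14 = 14×1
so gcd(15, 14) = 1.
1 divides 7, so solutions exist.
Back-substitute for Bézout coefficients:
  1 = 15 - 1×14
  ... = 14×(-1) + 15×(1)
So 14×(-1) ≡ 1 (mod 15); multiply by 7: k ≡ -7 (mod 15).
Smallest nonnegative: k = -7 mod 15 = 8.

8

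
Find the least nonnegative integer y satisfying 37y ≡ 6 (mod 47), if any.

37

gcd(47, 37) = 1.
1 divides 6, so solutions exist.
By Bézout, 37·(14) + 47·(-11) = 1.
So 37·(14) ≡ 1 (mod 47); multiply by 6: y ≡ 84 (mod 47).
Smallest nonnegative: y = 84 mod 47 = 37.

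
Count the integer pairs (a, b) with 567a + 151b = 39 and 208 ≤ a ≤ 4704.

gcd(567, 151) = 1.
By Bézout, 567*(-49) + 151*(184) = 1.
Particular solution: (52, -195).
General solution: a = 52 + 151t, b = -195 - 567t for integer t.
208 ≤ 52 + 151t ≤ 4704 gives t ∈ [2, 30], which is 29 values.

29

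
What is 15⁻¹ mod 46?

gcd(46, 15) = 1  (46 = 3*15 + 1, 15 = 15*1).
Back-substituting, 15*(-3) + 46*(1) = 1.
So 15*-3 ≡ 1 (mod 46), and -3 mod 46 = 43.

43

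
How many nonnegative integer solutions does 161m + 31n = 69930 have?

gcd(161, 31):
  161 = 5*31 + 6
  31 = 5*6 + 1
  6 = 6*1
so gcd(161, 31) = 1.
Back-substitute for Bézout coefficients:
  1 = 31 - 5*6
  ... = 161*(-5) + 31*(26)
Scale by 69930: one solution is (-349650, 1818180). Reduce m mod 31: (30, 2100).
General: m = 30 + 31t, n = 2100 - 161t.
m ≥ 0 ⇒ t ≥ 0; n ≥ 0 ⇒ t ≤ 13. So t ∈ [0, 13]: 14 solutions.

14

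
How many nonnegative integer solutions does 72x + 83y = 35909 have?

gcd(83, 72) = 1  (83 = 1*72 + 11, 72 = 6*11 + 6, 11 = 1*6 + 5, 6 = 1*5 + 1, 5 = 5*1).
Back-substituting, 72*(15) + 83*(-13) = 1.
Scale by 35909: one solution is (538635, -466817). Reduce x mod 83: (48, 391).
General: x = 48 + 83t, y = 391 - 72t.
x ≥ 0 ⇒ t ≥ 0; y ≥ 0 ⇒ t ≤ 5. So t ∈ [0, 5]: 6 solutions.

6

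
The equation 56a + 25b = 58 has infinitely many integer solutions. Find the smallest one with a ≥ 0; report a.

18

gcd(56, 25) = 1  (56 = 2·25 + 6, 25 = 4·6 + 1, 6 = 6·1).
1 divides 58, so solutions exist.
Back-substituting, 56·(-4) + 25·(9) = 1.
Scale by 58/1 = 58: (a₀, b₀) = (-232, 522).
General solution: a = -232 + 25t, b = 522 - 56t for integer t.
a ≥ 0: smallest is -232 mod 25 = 18 (at t = 10), with b = -38.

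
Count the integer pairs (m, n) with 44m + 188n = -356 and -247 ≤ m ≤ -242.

gcd(188, 44) = 4.
By Bézout, 44*(-17) + 188*(4) = 4.
Particular solution: (9, -4).
General solution: m = 9 + 47t, n = -4 - 11t for integer t.
-247 ≤ 9 + 47t ≤ -242 gives t ∈ [-5, -6], which is 0 values.

0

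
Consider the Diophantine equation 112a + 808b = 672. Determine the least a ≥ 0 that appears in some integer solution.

gcd(808, 112):
  808 = 7*112 + 24
  112 = 4*24 + 16
  24 = 1*16 + 8
  16 = 2*8
so gcd(808, 112) = 8.
8 divides 672, so solutions exist.
Back-substitute for Bézout coefficients:
  8 = 24 - 1*16
  ... = 112*(-36) + 808*(5)
Scale by 672/8 = 84: (a₀, b₀) = (-3024, 420).
General solution: a = -3024 + 101t, b = 420 - 14t for integer t.
a ≥ 0: smallest is -3024 mod 101 = 6 (at t = 30), with b = 0.

6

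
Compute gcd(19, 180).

gcd(180, 19) = 1  (180 = 9*19 + 9, 19 = 2*9 + 1, 9 = 9*1).

1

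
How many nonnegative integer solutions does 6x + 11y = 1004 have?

gcd(11, 6) = 1.
By Bézout, 6·(2) + 11·(-1) = 1.
One solution: (6, 88).
General: x = 6 + 11t, y = 88 - 6t.
x ≥ 0 ⇒ t ≥ 0; y ≥ 0 ⇒ t ≤ 14. So t ∈ [0, 14]: 15 solutions.

15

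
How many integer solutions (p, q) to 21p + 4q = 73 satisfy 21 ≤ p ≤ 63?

gcd(21, 4) = 1.
By Bézout, 21*(1) + 4*(-5) = 1.
Particular solution: (1, 13).
General solution: p = 1 + 4t, q = 13 - 21t for integer t.
21 ≤ 1 + 4t ≤ 63 gives t ∈ [5, 15], which is 11 values.

11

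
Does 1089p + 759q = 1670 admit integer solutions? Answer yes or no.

gcd(1089, 759) = 33.
33 does not divide 1670 (remainder 20), so no integer solutions.

no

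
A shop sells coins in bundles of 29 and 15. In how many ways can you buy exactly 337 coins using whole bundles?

1

Need nonnegative integers with 29j + 15k = 337.
gcd(29, 15) = 1, and 29·(-1) + 15·(2) = 1.
So (j₀, k₀) = (-337, 674); general j = -337 + 15t, k = 674 - 29t.
j ≥ 0 ⇒ t ≥ 23; k ≥ 0 ⇒ t ≤ 23. That's 1 value of t.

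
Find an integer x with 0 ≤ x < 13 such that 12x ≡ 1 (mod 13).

gcd(13, 12):
  13 = 1×12 + 1
  12 = 12×1
so gcd(13, 12) = 1.
Back-substitute for Bézout coefficients:
  1 = 13 - 1×12
  ... = 12×(-1) + 13×(1)
So 12×-1 ≡ 1 (mod 13), and -1 mod 13 = 12.

12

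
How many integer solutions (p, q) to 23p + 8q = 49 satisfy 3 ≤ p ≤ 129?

gcd(23, 8):
  23 = 2×8 + 7
  8 = 1×7 + 1
  7 = 7×1
so gcd(23, 8) = 1.
Back-substitute for Bézout coefficients:
  1 = 8 - 1×7
  ... = 23×(-1) + 8×(3)
Scale by 49: particular solution (-49, 147); reduce p mod 8: (7, -14).
General solution: p = 7 + 8t, q = -14 - 23t for integer t.
3 ≤ 7 + 8t ≤ 129 gives t ∈ [0, 15], which is 16 values.

16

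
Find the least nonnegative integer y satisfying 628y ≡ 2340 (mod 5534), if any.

2242

gcd(5534, 628) = 2.
2 divides 2340, so solutions exist.
By Bézout, 628·(-1313) + 5534·(149) = 2.
So 628·(-1313) ≡ 2 (mod 5534); multiply by 1170: y ≡ -1536210 (mod 2767).
Smallest nonnegative: y = -1536210 mod 2767 = 2242.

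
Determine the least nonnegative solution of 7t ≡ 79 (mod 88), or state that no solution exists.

gcd(88, 7) = 1.
1 divides 79, so solutions exist.
By Bézout, 7*(-25) + 88*(2) = 1.
So 7*(-25) ≡ 1 (mod 88); multiply by 79: t ≡ -1975 (mod 88).
Smallest nonnegative: t = -1975 mod 88 = 49.

49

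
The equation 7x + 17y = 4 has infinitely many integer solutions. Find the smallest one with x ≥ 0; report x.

3

gcd(17, 7):
  17 = 2×7 + 3
  7 = 2×3 + 1
  3 = 3×1
so gcd(17, 7) = 1.
1 divides 4, so solutions exist.
Back-substitute for Bézout coefficients:
  1 = 7 - 2×3
  ... = 7×(5) + 17×(-2)
Scale by 4/1 = 4: (x₀, y₀) = (20, -8).
General solution: x = 20 + 17t, y = -8 - 7t for integer t.
x ≥ 0: smallest is 20 mod 17 = 3 (at t = -1), with y = -1.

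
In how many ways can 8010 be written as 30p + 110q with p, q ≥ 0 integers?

25

gcd(110, 30) = 10.
By Bézout, 30*(4) + 110*(-1) = 10.
One solution: (3, 72).
General: p = 3 + 11t, q = 72 - 3t.
p ≥ 0 ⇒ t ≥ 0; q ≥ 0 ⇒ t ≤ 24. So t ∈ [0, 24]: 25 solutions.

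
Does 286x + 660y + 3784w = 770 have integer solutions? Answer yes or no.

gcd(660, 286) = 22  (660 = 2*286 + 88, 286 = 3*88 + 22, 88 = 4*22).
gcd(22, 3784) = 22.
22 divides 770, so integer solutions exist.

yes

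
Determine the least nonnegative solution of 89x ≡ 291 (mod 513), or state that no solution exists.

gcd(513, 89) = 1  (513 = 5·89 + 68, 89 = 1·68 + 21, 68 = 3·21 + 5, 21 = 4·5 + 1, 5 = 5·1).
1 divides 291, so solutions exist.
Back-substituting, 89·(98) + 513·(-17) = 1.
So 89·(98) ≡ 1 (mod 513); multiply by 291: x ≡ 28518 (mod 513).
Smallest nonnegative: x = 28518 mod 513 = 303.

303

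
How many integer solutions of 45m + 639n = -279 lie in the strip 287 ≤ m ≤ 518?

gcd(639, 45):
  639 = 14*45 + 9
  45 = 5*9
so gcd(639, 45) = 9.
Back-substitute for Bézout coefficients:
  9 = 639 - 14*45
  ... = 45*(-14) + 639*(1)
Scale by -31: particular solution (434, -31); reduce m mod 71: (8, -1).
General solution: m = 8 + 71t, n = -1 - 5t for integer t.
287 ≤ 8 + 71t ≤ 518 gives t ∈ [4, 7], which is 4 values.

4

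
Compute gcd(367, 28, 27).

gcd(367, 28) = 1  (367 = 13*28 + 3, 28 = 9*3 + 1, 3 = 3*1).
gcd(1, 27) = 1.

1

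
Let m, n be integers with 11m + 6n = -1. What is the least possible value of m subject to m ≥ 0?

gcd(11, 6) = 1  (11 = 1×6 + 5, 6 = 1×5 + 1, 5 = 5×1).
1 divides -1, so solutions exist.
Back-substituting, 11×(-1) + 6×(2) = 1.
Scale by -1/1 = -1: (m₀, n₀) = (1, -2).
General solution: m = 1 + 6t, n = -2 - 11t for integer t.
m ≥ 0: smallest is 1 mod 6 = 1 (at t = 0), with n = -2.

1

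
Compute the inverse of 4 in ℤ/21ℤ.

gcd(21, 4) = 1  (21 = 5·4 + 1, 4 = 4·1).
Back-substituting, 4·(-5) + 21·(1) = 1.
So 4·-5 ≡ 1 (mod 21), and -5 mod 21 = 16.

16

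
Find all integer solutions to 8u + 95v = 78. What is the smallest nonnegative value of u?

gcd(95, 8):
  95 = 11×8 + 7
  8 = 1×7 + 1
  7 = 7×1
so gcd(95, 8) = 1.
1 divides 78, so solutions exist.
Back-substitute for Bézout coefficients:
  1 = 8 - 1×7
  ... = 8×(12) + 95×(-1)
Scale by 78/1 = 78: (u₀, v₀) = (936, -78).
General solution: u = 936 + 95t, v = -78 - 8t for integer t.
u ≥ 0: smallest is 936 mod 95 = 81 (at t = -9), with v = -6.

81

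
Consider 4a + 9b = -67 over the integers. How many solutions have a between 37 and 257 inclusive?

gcd(9, 4):
  9 = 2×4 + 1
  4 = 4×1
so gcd(9, 4) = 1.
Back-substitute for Bézout coefficients:
  1 = 9 - 2×4
  ... = 4×(-2) + 9×(1)
Scale by -67: particular solution (134, -67); reduce a mod 9: (8, -11).
General solution: a = 8 + 9t, b = -11 - 4t for integer t.
37 ≤ 8 + 9t ≤ 257 gives t ∈ [4, 27], which is 24 values.

24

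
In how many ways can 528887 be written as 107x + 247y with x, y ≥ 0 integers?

20

gcd(247, 107):
  247 = 2*107 + 33
  107 = 3*33 + 8
  33 = 4*8 + 1
  8 = 8*1
so gcd(247, 107) = 1.
Back-substitute for Bézout coefficients:
  1 = 33 - 4*8
  ... = 107*(-30) + 247*(13)
Scale by 528887: one solution is (-15866610, 6875531). Reduce x mod 247: (176, 2065).
General: x = 176 + 247t, y = 2065 - 107t.
x ≥ 0 ⇒ t ≥ 0; y ≥ 0 ⇒ t ≤ 19. So t ∈ [0, 19]: 20 solutions.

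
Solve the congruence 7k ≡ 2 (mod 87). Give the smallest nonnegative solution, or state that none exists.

gcd(87, 7):
  87 = 12×7 + 3
  7 = 2×3 + 1
  3 = 3×1
so gcd(87, 7) = 1.
1 divides 2, so solutions exist.
Back-substitute for Bézout coefficients:
  1 = 7 - 2×3
  ... = 7×(25) + 87×(-2)
So 7×(25) ≡ 1 (mod 87); multiply by 2: k ≡ 50 (mod 87).
Smallest nonnegative: k = 50 mod 87 = 50.

50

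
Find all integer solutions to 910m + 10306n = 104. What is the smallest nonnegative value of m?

2503

gcd(10306, 910):
  10306 = 11·910 + 296
  910 = 3·296 + 22
  296 = 13·22 + 10
  22 = 2·10 + 2
  10 = 5·2
so gcd(10306, 910) = 2.
2 divides 104, so solutions exist.
Back-substitute for Bézout coefficients:
  2 = 22 - 2·10
  ... = 910·(940) + 10306·(-83)
Scale by 104/2 = 52: (m₀, n₀) = (48880, -4316).
General solution: m = 48880 + 5153t, n = -4316 - 455t for integer t.
m ≥ 0: smallest is 48880 mod 5153 = 2503 (at t = -9), with n = -221.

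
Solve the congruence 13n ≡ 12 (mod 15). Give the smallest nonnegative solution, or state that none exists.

gcd(15, 13) = 1  (15 = 1×13 + 2, 13 = 6×2 + 1, 2 = 2×1).
1 divides 12, so solutions exist.
Back-substituting, 13×(7) + 15×(-6) = 1.
So 13×(7) ≡ 1 (mod 15); multiply by 12: n ≡ 84 (mod 15).
Smallest nonnegative: n = 84 mod 15 = 9.

9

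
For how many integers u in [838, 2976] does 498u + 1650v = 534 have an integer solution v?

7

gcd(1650, 498):
  1650 = 3·498 + 156
  498 = 3·156 + 30
  156 = 5·30 + 6
  30 = 5·6
so gcd(1650, 498) = 6.
Back-substitute for Bézout coefficients:
  6 = 156 - 5·30
  ... = 498·(-53) + 1650·(16)
Scale by 89: particular solution (-4717, 1424); reduce u mod 275: (233, -70).
General solution: u = 233 + 275t, v = -70 - 83t for integer t.
838 ≤ 233 + 275t ≤ 2976 gives t ∈ [3, 9], which is 7 values.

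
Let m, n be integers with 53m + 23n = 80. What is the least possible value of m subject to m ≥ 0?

18

gcd(53, 23):
  53 = 2*23 + 7
  23 = 3*7 + 2
  7 = 3*2 + 1
  2 = 2*1
so gcd(53, 23) = 1.
1 divides 80, so solutions exist.
Back-substitute for Bézout coefficients:
  1 = 7 - 3*2
  ... = 53*(10) + 23*(-23)
Scale by 80/1 = 80: (m₀, n₀) = (800, -1840).
General solution: m = 800 + 23t, n = -1840 - 53t for integer t.
m ≥ 0: smallest is 800 mod 23 = 18 (at t = -34), with n = -38.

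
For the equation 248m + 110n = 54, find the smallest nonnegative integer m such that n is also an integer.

gcd(248, 110) = 2  (248 = 2*110 + 28, 110 = 3*28 + 26, 28 = 1*26 + 2, 26 = 13*2).
2 divides 54, so solutions exist.
Back-substituting, 248*(4) + 110*(-9) = 2.
Scale by 54/2 = 27: (m₀, n₀) = (108, -243).
General solution: m = 108 + 55t, n = -243 - 124t for integer t.
m ≥ 0: smallest is 108 mod 55 = 53 (at t = -1), with n = -119.

53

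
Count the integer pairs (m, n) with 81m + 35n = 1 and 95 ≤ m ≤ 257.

gcd(81, 35) = 1  (81 = 2×35 + 11, 35 = 3×11 + 2, 11 = 5×2 + 1, 2 = 2×1).
Back-substituting, 81×(16) + 35×(-37) = 1.
Scale by 1: particular solution (16, -37); reduce m mod 35: (16, -37).
General solution: m = 16 + 35t, n = -37 - 81t for integer t.
95 ≤ 16 + 35t ≤ 257 gives t ∈ [3, 6], which is 4 values.

4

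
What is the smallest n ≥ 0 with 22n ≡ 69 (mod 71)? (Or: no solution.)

gcd(71, 22) = 1  (71 = 3×22 + 5, 22 = 4×5 + 2, 5 = 2×2 + 1, 2 = 2×1).
1 divides 69, so solutions exist.
Back-substituting, 22×(-29) + 71×(9) = 1.
So 22×(-29) ≡ 1 (mod 71); multiply by 69: n ≡ -2001 (mod 71).
Smallest nonnegative: n = -2001 mod 71 = 58.

58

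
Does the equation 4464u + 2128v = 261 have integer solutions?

gcd(4464, 2128) = 16  (4464 = 2*2128 + 208, 2128 = 10*208 + 48, 208 = 4*48 + 16, 48 = 3*16).
16 does not divide 261 (remainder 5), so no integer solutions.

no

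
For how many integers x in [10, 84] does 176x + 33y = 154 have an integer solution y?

25

gcd(176, 33) = 11  (176 = 5·33 + 11, 33 = 3·11).
Back-substituting, 176·(1) + 33·(-5) = 11.
Scale by 14: particular solution (14, -70); reduce x mod 3: (2, -6).
General solution: x = 2 + 3t, y = -6 - 16t for integer t.
10 ≤ 2 + 3t ≤ 84 gives t ∈ [3, 27], which is 25 values.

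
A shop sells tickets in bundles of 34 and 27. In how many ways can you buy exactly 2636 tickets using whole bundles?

Need nonnegative integers with 34j + 27k = 2636.
gcd(34, 27) = 1, and 34·(4) + 27·(-5) = 1.
So (j₀, k₀) = (10544, -13180); general j = 10544 + 27t, k = -13180 - 34t.
j ≥ 0 ⇒ t ≥ -390; k ≥ 0 ⇒ t ≤ -388. That's 3 values of t.

3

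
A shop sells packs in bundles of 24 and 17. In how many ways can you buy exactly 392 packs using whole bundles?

1

Need nonnegative integers with 24j + 17k = 392.
gcd(24, 17) = 1, and 24·(5) + 17·(-7) = 1.
So (j₀, k₀) = (1960, -2744); general j = 1960 + 17t, k = -2744 - 24t.
j ≥ 0 ⇒ t ≥ -115; k ≥ 0 ⇒ t ≤ -115. That's 1 value of t.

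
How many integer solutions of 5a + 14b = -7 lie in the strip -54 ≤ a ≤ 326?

27

gcd(14, 5) = 1.
By Bézout, 5×(3) + 14×(-1) = 1.
Particular solution: (7, -3).
General solution: a = 7 + 14t, b = -3 - 5t for integer t.
-54 ≤ 7 + 14t ≤ 326 gives t ∈ [-4, 22], which is 27 values.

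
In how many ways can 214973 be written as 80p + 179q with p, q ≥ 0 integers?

15

gcd(179, 80):
  179 = 2×80 + 19
  80 = 4×19 + 4
  19 = 4×4 + 3
  4 = 1×3 + 1
  3 = 3×1
so gcd(179, 80) = 1.
Back-substitute for Bézout coefficients:
  1 = 4 - 1×3
  ... = 80×(47) + 179×(-21)
Scale by 214973: one solution is (10103731, -4514433). Reduce p mod 179: (76, 1167).
General: p = 76 + 179t, q = 1167 - 80t.
p ≥ 0 ⇒ t ≥ 0; q ≥ 0 ⇒ t ≤ 14. So t ∈ [0, 14]: 15 solutions.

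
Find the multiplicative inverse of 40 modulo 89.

69

gcd(89, 40):
  89 = 2×40 + 9
  40 = 4×9 + 4
  9 = 2×4 + 1
  4 = 4×1
so gcd(89, 40) = 1.
Back-substitute for Bézout coefficients:
  1 = 9 - 2×4
  ... = 40×(-20) + 89×(9)
So 40×-20 ≡ 1 (mod 89), and -20 mod 89 = 69.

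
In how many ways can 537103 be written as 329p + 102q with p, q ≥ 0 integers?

16

gcd(329, 102) = 1  (329 = 3*102 + 23, 102 = 4*23 + 10, 23 = 2*10 + 3, 10 = 3*3 + 1, 3 = 3*1).
Back-substituting, 329*(-31) + 102*(100) = 1.
Scale by 537103: one solution is (-16650193, 53710300). Reduce p mod 102: (83, 4998).
General: p = 83 + 102t, q = 4998 - 329t.
p ≥ 0 ⇒ t ≥ 0; q ≥ 0 ⇒ t ≤ 15. So t ∈ [0, 15]: 16 solutions.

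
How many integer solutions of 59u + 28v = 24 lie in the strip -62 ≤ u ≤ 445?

gcd(59, 28):
  59 = 2×28 + 3
  28 = 9×3 + 1
  3 = 3×1
so gcd(59, 28) = 1.
Back-substitute for Bézout coefficients:
  1 = 28 - 9×3
  ... = 59×(-9) + 28×(19)
Scale by 24: particular solution (-216, 456); reduce u mod 28: (8, -16).
General solution: u = 8 + 28t, v = -16 - 59t for integer t.
-62 ≤ 8 + 28t ≤ 445 gives t ∈ [-2, 15], which is 18 values.

18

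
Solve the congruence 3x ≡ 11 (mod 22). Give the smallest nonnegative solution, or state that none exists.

11

gcd(22, 3) = 1  (22 = 7·3 + 1, 3 = 3·1).
1 divides 11, so solutions exist.
Back-substituting, 3·(-7) + 22·(1) = 1.
So 3·(-7) ≡ 1 (mod 22); multiply by 11: x ≡ -77 (mod 22).
Smallest nonnegative: x = -77 mod 22 = 11.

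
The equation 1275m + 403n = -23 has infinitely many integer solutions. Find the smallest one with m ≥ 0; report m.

250

gcd(1275, 403):
  1275 = 3*403 + 66
  403 = 6*66 + 7
  66 = 9*7 + 3
  7 = 2*3 + 1
  3 = 3*1
so gcd(1275, 403) = 1.
1 divides -23, so solutions exist.
Back-substitute for Bézout coefficients:
  1 = 7 - 2*3
  ... = 1275*(-116) + 403*(367)
Scale by -23/1 = -23: (m₀, n₀) = (2668, -8441).
General solution: m = 2668 + 403t, n = -8441 - 1275t for integer t.
m ≥ 0: smallest is 2668 mod 403 = 250 (at t = -6), with n = -791.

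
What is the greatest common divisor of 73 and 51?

1

gcd(73, 51) = 1  (73 = 1×51 + 22, 51 = 2×22 + 7, 22 = 3×7 + 1, 7 = 7×1).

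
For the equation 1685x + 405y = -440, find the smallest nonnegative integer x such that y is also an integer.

68

gcd(1685, 405) = 5  (1685 = 4·405 + 65, 405 = 6·65 + 15, 65 = 4·15 + 5, 15 = 3·5).
5 divides -440, so solutions exist.
Back-substituting, 1685·(25) + 405·(-104) = 5.
Scale by -440/5 = -88: (x₀, y₀) = (-2200, 9152).
General solution: x = -2200 + 81t, y = 9152 - 337t for integer t.
x ≥ 0: smallest is -2200 mod 81 = 68 (at t = 28), with y = -284.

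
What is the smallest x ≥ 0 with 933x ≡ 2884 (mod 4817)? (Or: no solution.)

1046

gcd(4817, 933) = 1  (4817 = 5×933 + 152, 933 = 6×152 + 21, 152 = 7×21 + 5, 21 = 4×5 + 1, 5 = 5×1).
1 divides 2884, so solutions exist.
Back-substituting, 933×(919) + 4817×(-178) = 1.
So 933×(919) ≡ 1 (mod 4817); multiply by 2884: x ≡ 2650396 (mod 4817).
Smallest nonnegative: x = 2650396 mod 4817 = 1046.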